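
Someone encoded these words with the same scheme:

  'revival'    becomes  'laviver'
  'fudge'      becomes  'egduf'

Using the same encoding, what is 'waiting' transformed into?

gnitiaw

The output letters match the input read backwards: revival reversed is laviver. The word is simply reversed.
On waiting: reverse → gnitiaw.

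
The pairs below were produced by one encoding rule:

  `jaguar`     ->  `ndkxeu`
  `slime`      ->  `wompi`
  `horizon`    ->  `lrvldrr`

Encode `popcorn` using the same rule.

The shifts repeat in a cycle of length 2: positions 0,1,… shift by +4, +3, then the pattern repeats.
Applying it to popcorn: p+4=t, o+3=r, p+4=t, c+3=f, o+4=s, r+3=u, n+4=r.

trtfsur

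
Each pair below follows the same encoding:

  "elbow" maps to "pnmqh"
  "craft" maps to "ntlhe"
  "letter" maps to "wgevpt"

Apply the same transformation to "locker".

It's a Vigenère-style cipher with numeric key [11,2]: position i shifts by key[i mod 2].
On locker: l+11=w, o+2=q, c+11=n, k+2=m, e+11=p, r+2=t.

wqnmpt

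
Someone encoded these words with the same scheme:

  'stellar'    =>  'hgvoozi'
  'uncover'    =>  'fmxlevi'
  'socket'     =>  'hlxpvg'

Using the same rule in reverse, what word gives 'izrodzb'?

Each pair mirrors across the alphabet (s↔h, t↔g, e↔v): positions sum to 25. This is the alphabet-reversal cipher (Atbash): a becomes z, b becomes y, etc.
Reversing it on izrodzb: i↔r, z↔a, r↔i, o↔l, d↔w, z↔a, b↔y.

railway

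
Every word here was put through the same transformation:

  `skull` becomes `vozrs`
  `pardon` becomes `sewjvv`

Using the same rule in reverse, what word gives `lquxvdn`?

In skull: s→v is +3, k→o is +4, u→z is +5, l→r is +6 — the shift increases by 1 each position. Each letter shifts forward by (position + 3), i.e. 3, 4, 5, … — the shift grows by one for each successive letter.
Undoing it on lquxvdn: l−3=i, q−4=m, u−5=p, x−6=r, v−7=o, d−8=v, n−9=e.

improve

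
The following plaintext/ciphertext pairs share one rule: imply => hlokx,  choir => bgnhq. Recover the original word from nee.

Compare letters: i→h is +25, m→l is +25, p→o is +25 — a constant shift. Each letter is shifted forward by 25 in the alphabet (a Caesar shift of +25).
Undoing it on nee: n−25=o, e−25=f, e−25=f.

off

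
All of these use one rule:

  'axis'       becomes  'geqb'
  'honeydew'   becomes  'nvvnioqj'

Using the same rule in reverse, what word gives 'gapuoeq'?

The shift increases by 1 at each position, starting from +6: 6, 7, 8, ….
Undoing it on gapuoeq: g−6=a, a−7=t, p−8=h, u−9=l, o−10=e, e−11=t, q−12=e.

athlete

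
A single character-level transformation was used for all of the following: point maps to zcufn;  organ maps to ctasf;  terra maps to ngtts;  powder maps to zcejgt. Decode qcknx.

south

This is an affine cipher: with a=0,…,z=25, each position x becomes (23x+18) mod 26.
Reversing it on qcknx: q(16)→17·(16−18)≡18=s; c(2)→17·(2−18)≡14=o; k(10)→17·(10−18)≡20=u; n(13)→17·(13−18)≡19=t; x(23)→17·(23−18)≡7=h (all mod 26).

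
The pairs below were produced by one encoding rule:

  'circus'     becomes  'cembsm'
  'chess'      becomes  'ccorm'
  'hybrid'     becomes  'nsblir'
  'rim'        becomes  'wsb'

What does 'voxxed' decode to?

The output letters match the input read backwards, each shifted +10: circus reversed is sucric. The word is reversed, then every letter is shifted forward by 10.
Decoding voxxed: shift back: v−10=l, o−10=e, x−10=n, x−10=n, e−10=u, d−10=t → lennut; then reverse → tunnel.

tunnel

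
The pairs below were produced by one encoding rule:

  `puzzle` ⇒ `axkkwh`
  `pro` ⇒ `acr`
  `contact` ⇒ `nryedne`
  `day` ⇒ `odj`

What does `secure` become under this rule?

The shift depends on letter class: consonant p→a is +11, but vowel u→x is +3. The rule splits by letter class: vowels +3, consonants +11.
Applying it to secure: s(cons)+11=d, e(vowel)+3=h, c(cons)+11=n, u(vowel)+3=x, r(cons)+11=c, e(vowel)+3=h.

dhnxch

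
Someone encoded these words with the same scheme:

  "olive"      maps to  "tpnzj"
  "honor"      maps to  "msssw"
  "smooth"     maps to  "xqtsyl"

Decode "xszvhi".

source

It's a Vigenère-style cipher with numeric key [5,4]: position i shifts by key[i mod 2].
Undoing it on xszvhi: x−5=s, s−4=o, z−5=u, v−4=r, h−5=c, i−4=e.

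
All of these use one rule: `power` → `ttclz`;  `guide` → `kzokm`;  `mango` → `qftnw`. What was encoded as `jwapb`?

fruit

In power: p→t is +4, o→t is +5, w→c is +6, e→l is +7 — the shift increases by 1 each position. Letter i (0-indexed) is shifted by i+4, so successive shifts are 4, 5, 6, ….
Reversing it on jwapb: j−4=f, w−5=r, a−6=u, p−7=i, b−8=t.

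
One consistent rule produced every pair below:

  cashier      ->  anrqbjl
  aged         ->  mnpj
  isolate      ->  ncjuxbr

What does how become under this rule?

fxq

The word is reversed, then every letter is shifted forward by 9.
Applying it to how: reverse → woh; then shift: w+9=f, o+9=x, h+9=q.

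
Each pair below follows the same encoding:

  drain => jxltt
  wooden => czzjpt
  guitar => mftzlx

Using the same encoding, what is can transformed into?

The shift depends on letter class: consonant d→j is +6, but vowel a→l is +11. Vowels shift forward by 11 and consonants shift forward by 6.
For can: c(cons)+6=i, a(vowel)+11=l, n(cons)+6=t.

ilt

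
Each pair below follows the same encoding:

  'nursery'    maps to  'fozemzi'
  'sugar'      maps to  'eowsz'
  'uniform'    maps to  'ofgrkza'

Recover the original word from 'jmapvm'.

This is an affine cipher: with a=0,…,z=25, each position x becomes (5x+18) mod 26.
Reversing it on jmapvm: j(9)→21·(9−18)≡19=t; m(12)→21·(12−18)≡4=e; a(0)→21·(0−18)≡12=m; p(15)→21·(15−18)≡15=p; v(21)→21·(21−18)≡11=l; m(12)→21·(12−18)≡4=e (all mod 26).

temple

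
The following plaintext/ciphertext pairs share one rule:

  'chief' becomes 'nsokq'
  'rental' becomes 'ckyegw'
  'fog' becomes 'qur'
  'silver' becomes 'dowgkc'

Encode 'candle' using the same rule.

ngyowk

The shift depends on letter class: consonant c→n is +11, but vowel i→o is +6. Two shifts are in play — +6 for a/e/i/o/u, +11 for every other letter.
For candle: c(cons)+11=n, a(vowel)+6=g, n(cons)+11=y, d(cons)+11=o, l(cons)+11=w, e(vowel)+6=k.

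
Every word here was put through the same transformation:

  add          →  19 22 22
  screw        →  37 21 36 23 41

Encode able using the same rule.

The number is (letter's place in the alphabet, a=1) + 18.
For able: a=1→19, b=2→20, l=12→30, e=5→23.

19 20 30 23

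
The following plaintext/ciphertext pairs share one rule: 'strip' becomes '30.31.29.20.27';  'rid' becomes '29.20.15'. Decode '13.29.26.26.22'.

s is letter #19 and maps to 30: an offset of 11. Letters become their 1-based position plus 11 (so a→12, b→13, …).
Undoing it on 13.29.26.26.22: 13→(13−11)÷1=2=b, 29→(29−11)÷1=18=r, 26→(26−11)÷1=15=o, 26→(26−11)÷1=15=o, 22→(22−11)÷1=11=k.

brook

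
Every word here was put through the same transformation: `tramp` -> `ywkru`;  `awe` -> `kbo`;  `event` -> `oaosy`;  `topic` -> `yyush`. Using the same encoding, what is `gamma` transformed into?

The shift depends on letter class: consonant t→y is +5, but vowel a→k is +10. The rule splits by letter class: vowels +10, consonants +5.
For gamma: g(cons)+5=l, a(vowel)+10=k, m(cons)+5=r, m(cons)+5=r, a(vowel)+10=k.

lkrrk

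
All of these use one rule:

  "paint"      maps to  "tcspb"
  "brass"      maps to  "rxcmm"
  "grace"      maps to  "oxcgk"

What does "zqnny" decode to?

fuzzy

Treating letters as 0–25, the rule is x ↦ 15x + 2 (mod 26).
Reversing it on zqnny: z(25)→7·(25−2)≡5=f; q(16)→7·(16−2)≡20=u; n(13)→7·(13−2)≡25=z; n(13)→7·(13−2)≡25=z; y(24)→7·(24−2)≡24=y (all mod 26).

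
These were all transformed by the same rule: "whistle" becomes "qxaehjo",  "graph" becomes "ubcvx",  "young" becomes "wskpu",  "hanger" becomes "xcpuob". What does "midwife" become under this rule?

malqaro

w(22)→q(16) and h(7)→x(23) fit y≡3x+2 (mod 26); the inverse of 3 mod 26 is 9. Each letter's alphabet position (a=0..z=25) is mapped through 3·x+2 mod 26 — an affine cipher.
For midwife: m(12)→3·12+2≡12=m; i(8)→3·8+2≡0=a; d(3)→3·3+2≡11=l; w(22)→3·22+2≡16=q; i(8)→3·8+2≡0=a; f(5)→3·5+2≡17=r; e(4)→3·4+2≡14=o (all mod 26).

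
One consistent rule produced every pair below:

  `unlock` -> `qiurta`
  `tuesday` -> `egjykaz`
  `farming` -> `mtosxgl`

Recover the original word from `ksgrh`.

The output letters match the input read backwards, each shifted +6: unlock reversed is kcolnu. Read the word backwards and shift each letter +6.
Decoding ksgrh: shift back: k−6=e, s−6=m, g−6=a, r−6=l, h−6=b → emalb; then reverse → blame.

blame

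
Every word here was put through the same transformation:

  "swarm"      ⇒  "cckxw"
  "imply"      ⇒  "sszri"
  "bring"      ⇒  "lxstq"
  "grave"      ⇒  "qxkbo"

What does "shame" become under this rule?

Shifts by position in swarm: pos 0: s→c (+10), pos 1: w→c (+6), pos 2: a→k (+10), pos 3: r→x (+6) — repeating every 2. The shifts repeat in a cycle of length 2: positions 0,1,… shift by +10, +6, then the pattern repeats.
On shame: s+10=c, h+6=n, a+10=k, m+6=s, e+10=o.

cnkso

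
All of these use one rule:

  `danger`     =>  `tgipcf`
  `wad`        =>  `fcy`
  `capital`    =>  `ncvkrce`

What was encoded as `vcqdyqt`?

rowboat

The output letters match the input read backwards, each shifted +2: danger reversed is regnad. Read the word backwards and shift each letter +2.
Undoing it on vcqdyqt: shift back: v−2=t, c−2=a, q−2=o, d−2=b, y−2=w, q−2=o, t−2=r → taobwor; then reverse → rowboat.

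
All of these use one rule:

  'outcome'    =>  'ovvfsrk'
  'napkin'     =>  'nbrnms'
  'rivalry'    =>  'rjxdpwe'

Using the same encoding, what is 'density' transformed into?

Letter i (0-indexed) is shifted by i+0, so successive shifts are 0, 1, 2, ….
Applying it to density: d+0=d, e+1=f, n+2=p, s+3=v, i+4=m, t+5=y, y+6=e.

dfpvmye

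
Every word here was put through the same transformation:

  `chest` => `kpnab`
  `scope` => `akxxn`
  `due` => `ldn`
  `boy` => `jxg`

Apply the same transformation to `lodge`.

The shift depends on letter class: consonant c→k is +8, but vowel e→n is +9. The rule splits by letter class: vowels +9, consonants +8.
For lodge: l(cons)+8=t, o(vowel)+9=x, d(cons)+8=l, g(cons)+8=o, e(vowel)+9=n.

txlon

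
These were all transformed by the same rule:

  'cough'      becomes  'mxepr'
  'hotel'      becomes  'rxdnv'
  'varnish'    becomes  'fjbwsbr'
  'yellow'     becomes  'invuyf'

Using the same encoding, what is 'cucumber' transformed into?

mdmdwkoa

It's a Vigenère-style cipher with numeric key [10,9]: position i shifts by key[i mod 2].
For cucumber: c+10=m, u+9=d, c+10=m, u+9=d, m+10=w, b+9=k, e+10=o, r+9=a.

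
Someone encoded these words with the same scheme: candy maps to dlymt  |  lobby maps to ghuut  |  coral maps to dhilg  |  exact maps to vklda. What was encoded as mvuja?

c(2)→d(3) and a(0)→l(11) fit y≡9x+11 (mod 26); the inverse of 9 mod 26 is 3. Treating letters as 0–25, the rule is x ↦ 9x + 11 (mod 26).
Decoding mvuja: m(12)→3·(12−11)≡3=d; v(21)→3·(21−11)≡4=e; u(20)→3·(20−11)≡1=b; j(9)→3·(9−11)≡20=u; a(0)→3·(0−11)≡19=t (all mod 26).

debut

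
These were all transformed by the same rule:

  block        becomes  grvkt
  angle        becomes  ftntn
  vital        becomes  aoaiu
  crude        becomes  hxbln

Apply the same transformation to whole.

bnvtn

In block: b→g is +5, l→r is +6, o→v is +7, c→k is +8 — the shift increases by 1 each position. Letter i (0-indexed) is shifted by i+5, so successive shifts are 5, 6, 7, ….
For whole: w+5=b, h+6=n, o+7=v, l+8=t, e+9=n.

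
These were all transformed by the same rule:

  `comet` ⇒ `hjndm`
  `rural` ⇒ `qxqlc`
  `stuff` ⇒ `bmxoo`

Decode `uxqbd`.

c(2)→h(7) and o(14)→j(9) fit y≡11x+11 (mod 26); the inverse of 11 mod 26 is 19. Treating letters as 0–25, the rule is x ↦ 11x + 11 (mod 26).
Reversing it on uxqbd: u(20)→19·(20−11)≡15=p; x(23)→19·(23−11)≡20=u; q(16)→19·(16−11)≡17=r; b(1)→19·(1−11)≡18=s; d(3)→19·(3−11)≡4=e (all mod 26).

purse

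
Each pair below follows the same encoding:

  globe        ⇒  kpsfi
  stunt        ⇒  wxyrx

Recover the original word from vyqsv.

rumor

Compare letters: g→k is +4, l→p is +4, o→s is +4 — a constant shift. Every letter moves 4 places later in the alphabet, wrapping around z→a.
Decoding vyqsv: v−4=r, y−4=u, q−4=m, s−4=o, v−4=r.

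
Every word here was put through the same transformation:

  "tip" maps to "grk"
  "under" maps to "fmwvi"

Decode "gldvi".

Each pair mirrors across the alphabet (t↔g, i↔r, p↔k): positions sum to 25. Letters are reflected about the middle of the alphabet (position → 25−position): Atbash.
Reversing it on gldvi: g↔t, l↔o, d↔w, v↔e, i↔r.

tower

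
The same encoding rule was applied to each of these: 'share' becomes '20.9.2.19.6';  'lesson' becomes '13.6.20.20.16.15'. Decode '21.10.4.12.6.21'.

ticket

s is letter #19 and maps to 20: an offset of 1. Letters become their 1-based position plus 1 (so a→2, b→3, …).
Decoding 21.10.4.12.6.21: 21→(21−1)÷1=20=t, 10→(10−1)÷1=9=i, 4→(4−1)÷1=3=c, 12→(12−1)÷1=11=k, 6→(6−1)÷1=5=e, 21→(21−1)÷1=20=t.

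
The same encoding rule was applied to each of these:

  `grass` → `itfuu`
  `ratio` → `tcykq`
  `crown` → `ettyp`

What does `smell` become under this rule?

Shifts by position in grass: pos 0: g→i (+2), pos 1: r→t (+2), pos 2: a→f (+5), pos 3: s→u (+2), pos 4: s→u (+2) — repeating every 3. It's a Vigenère-style cipher with numeric key [2,2,5]: position i shifts by key[i mod 3].
For smell: s+2=u, m+2=o, e+5=j, l+2=n, l+2=n.

uojnn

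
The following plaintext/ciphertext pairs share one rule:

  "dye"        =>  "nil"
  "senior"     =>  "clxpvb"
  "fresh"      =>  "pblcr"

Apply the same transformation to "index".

The shift depends on letter class: consonant d→n is +10, but vowel e→l is +7. Two shifts are in play — +7 for a/e/i/o/u, +10 for every other letter.
Applying it to index: i(vowel)+7=p, n(cons)+10=x, d(cons)+10=n, e(vowel)+7=l, x(cons)+10=h.

pxnlh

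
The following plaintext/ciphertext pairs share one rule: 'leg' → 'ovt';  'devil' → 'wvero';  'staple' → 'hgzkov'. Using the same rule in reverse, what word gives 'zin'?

arm

Each pair mirrors across the alphabet (l↔o, e↔v, g↔t): positions sum to 25. Letters are reflected about the middle of the alphabet (position → 25−position): Atbash.
Reversing it on zin: z↔a, i↔r, n↔m.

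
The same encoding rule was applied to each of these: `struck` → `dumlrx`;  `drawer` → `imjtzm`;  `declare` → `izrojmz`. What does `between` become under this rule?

azutzzw

s(18)→d(3) and t(19)→u(20) fit y≡17x+9 (mod 26); the inverse of 17 mod 26 is 23. Each letter's alphabet position (a=0..z=25) is mapped through 17·x+9 mod 26 — an affine cipher.
For between: b(1)→17·1+9≡0=a; e(4)→17·4+9≡25=z; t(19)→17·19+9≡20=u; w(22)→17·22+9≡19=t; e(4)→17·4+9≡25=z; e(4)→17·4+9≡25=z; n(13)→17·13+9≡22=w (all mod 26).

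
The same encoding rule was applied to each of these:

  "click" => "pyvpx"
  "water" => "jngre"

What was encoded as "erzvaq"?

remind

Compare letters: c→p is +13, l→y is +13, i→v is +13 — a constant shift. Every letter moves 13 places later in the alphabet, wrapping around z→a.
Undoing it on erzvaq: e−13=r, r−13=e, z−13=m, v−13=i, a−13=n, q−13=d.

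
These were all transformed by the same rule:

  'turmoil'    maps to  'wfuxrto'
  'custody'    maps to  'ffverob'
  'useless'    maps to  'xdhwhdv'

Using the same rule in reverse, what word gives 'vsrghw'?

shovel

It's a Vigenère-style cipher with numeric key [3,11]: position i shifts by key[i mod 2].
Decoding vsrghw: v−3=s, s−11=h, r−3=o, g−11=v, h−3=e, w−11=l.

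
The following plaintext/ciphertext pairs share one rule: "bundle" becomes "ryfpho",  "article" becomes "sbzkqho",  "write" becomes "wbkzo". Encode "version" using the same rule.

b(1)→r(17) and u(20)→y(24) fit y≡25x+18 (mod 26); the inverse of 25 mod 26 is 25. This is an affine cipher: with a=0,…,z=25, each position x becomes (25x+18) mod 26.
For version: v(21)→25·21+18≡23=x; e(4)→25·4+18≡14=o; r(17)→25·17+18≡1=b; s(18)→25·18+18≡0=a; i(8)→25·8+18≡10=k; o(14)→25·14+18≡4=e; n(13)→25·13+18≡5=f (all mod 26).

xobakef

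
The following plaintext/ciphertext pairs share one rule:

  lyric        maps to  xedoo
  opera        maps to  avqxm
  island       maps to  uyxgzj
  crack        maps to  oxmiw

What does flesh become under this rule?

rrqyt

A repeating key of period 2 is used — shifts +12, +6 over and over.
Applying it to flesh: f+12=r, l+6=r, e+12=q, s+6=y, h+12=t.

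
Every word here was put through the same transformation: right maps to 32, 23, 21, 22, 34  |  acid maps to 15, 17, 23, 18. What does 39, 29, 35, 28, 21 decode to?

r is letter #18 and maps to 32: an offset of 14. Letters become their 1-based position plus 14 (so a→15, b→16, …).
Decoding 39, 29, 35, 28, 21: 39→(39−14)÷1=25=y, 29→(29−14)÷1=15=o, 35→(35−14)÷1=21=u, 28→(28−14)÷1=14=n, 21→(21−14)÷1=7=g.

young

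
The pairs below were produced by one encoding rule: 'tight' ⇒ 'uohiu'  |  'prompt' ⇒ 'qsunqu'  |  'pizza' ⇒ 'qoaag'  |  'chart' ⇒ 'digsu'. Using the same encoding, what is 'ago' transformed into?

ghu

The rule splits by letter class: vowels +6, consonants +1.
On ago: a(vowel)+6=g, g(cons)+1=h, o(vowel)+6=u.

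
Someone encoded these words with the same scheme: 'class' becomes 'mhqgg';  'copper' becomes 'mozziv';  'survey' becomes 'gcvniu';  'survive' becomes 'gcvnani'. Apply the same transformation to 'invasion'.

Treating letters as 0–25, the rule is x ↦ 11x + 16 (mod 26).
On invasion: i(8)→11·8+16≡0=a; n(13)→11·13+16≡3=d; v(21)→11·21+16≡13=n; a(0)→11·0+16≡16=q; s(18)→11·18+16≡6=g; i(8)→11·8+16≡0=a; o(14)→11·14+16≡14=o; n(13)→11·13+16≡3=d (all mod 26).

adnqgaod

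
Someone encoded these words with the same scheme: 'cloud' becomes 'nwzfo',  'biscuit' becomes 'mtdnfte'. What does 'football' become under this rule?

qzzemlww

Each letter is shifted forward by 11 in the alphabet (a Caesar shift of +11).
For football: f+11=q, o+11=z, o+11=z, t+11=e, b+11=m, a+11=l, l+11=w, l+11=w.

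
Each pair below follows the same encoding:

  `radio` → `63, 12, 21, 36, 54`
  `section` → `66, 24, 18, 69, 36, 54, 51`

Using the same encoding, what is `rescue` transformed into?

63, 24, 66, 18, 72, 24

r(#18)→63 and a(#1)→12: differences scale by 3, so n = 3·pos + 9. Each letter becomes 3×(its alphabet position, a=1..z=26) + 9.
On rescue: r=18→63, e=5→24, s=19→66, c=3→18, u=21→72, e=5→24.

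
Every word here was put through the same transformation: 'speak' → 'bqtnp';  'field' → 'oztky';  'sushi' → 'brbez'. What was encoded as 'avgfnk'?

s(18)→b(1) and p(15)→q(16) fit y≡21x+13 (mod 26); the inverse of 21 mod 26 is 5. Treating letters as 0–25, the rule is x ↦ 21x + 13 (mod 26).
Decoding avgfnk: a(0)→5·(0−13)≡13=n; v(21)→5·(21−13)≡14=o; g(6)→5·(6−13)≡17=r; f(5)→5·(5−13)≡12=m; n(13)→5·(13−13)≡0=a; k(10)→5·(10−13)≡11=l (all mod 26).

normal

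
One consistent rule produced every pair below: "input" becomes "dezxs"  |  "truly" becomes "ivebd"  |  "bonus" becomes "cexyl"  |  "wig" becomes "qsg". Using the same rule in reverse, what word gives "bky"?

oar

The output letters match the input read backwards, each shifted +10: input reversed is tupni. Read the word backwards and shift each letter +10.
Reversing it on bky: shift back: b−10=r, k−10=a, y−10=o → rao; then reverse → oar.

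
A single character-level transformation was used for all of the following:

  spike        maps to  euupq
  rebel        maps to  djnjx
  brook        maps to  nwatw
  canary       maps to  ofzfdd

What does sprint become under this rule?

The shifts repeat in a cycle of length 2: positions 0,1,… shift by +12, +5, then the pattern repeats.
For sprint: s+12=e, p+5=u, r+12=d, i+5=n, n+12=z, t+5=y.

eudnzy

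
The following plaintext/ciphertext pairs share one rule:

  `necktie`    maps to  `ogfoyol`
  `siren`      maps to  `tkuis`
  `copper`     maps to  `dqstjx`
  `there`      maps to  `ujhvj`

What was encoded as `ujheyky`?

theater

Letter i (0-indexed) is shifted by i+1, so successive shifts are 1, 2, 3, ….
Decoding ujheyky: u−1=t, j−2=h, h−3=e, e−4=a, y−5=t, k−6=e, y−7=r.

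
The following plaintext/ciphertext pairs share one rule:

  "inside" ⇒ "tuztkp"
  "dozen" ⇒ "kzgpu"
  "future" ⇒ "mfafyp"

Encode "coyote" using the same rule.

jzfzap

The shift depends on letter class: consonant n→u is +7, but vowel i→t is +11. Vowels shift forward by 11 and consonants shift forward by 7.
For coyote: c(cons)+7=j, o(vowel)+11=z, y(cons)+7=f, o(vowel)+11=z, t(cons)+7=a, e(vowel)+11=p.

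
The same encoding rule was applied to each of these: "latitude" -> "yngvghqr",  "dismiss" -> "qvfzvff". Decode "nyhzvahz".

aluminum

Compare letters: l→y is +13, a→n is +13, t→g is +13 — a constant shift. It's a constant shift of +13 (ROT13).
Undoing it on nyhzvahz: n−13=a, y−13=l, h−13=u, z−13=m, v−13=i, a−13=n, h−13=u, z−13=m.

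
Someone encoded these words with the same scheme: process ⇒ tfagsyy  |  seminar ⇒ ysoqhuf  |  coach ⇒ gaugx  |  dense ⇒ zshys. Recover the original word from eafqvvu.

p(15)→t(19) and r(17)→f(5) fit y≡19x+20 (mod 26); the inverse of 19 mod 26 is 11. Each letter's alphabet position (a=0..z=25) is mapped through 19·x+20 mod 26 — an affine cipher.
Decoding eafqvvu: e(4)→11·(4−20)≡6=g; a(0)→11·(0−20)≡14=o; f(5)→11·(5−20)≡17=r; q(16)→11·(16−20)≡8=i; v(21)→11·(21−20)≡11=l; v(21)→11·(21−20)≡11=l; u(20)→11·(20−20)≡0=a (all mod 26).

gorilla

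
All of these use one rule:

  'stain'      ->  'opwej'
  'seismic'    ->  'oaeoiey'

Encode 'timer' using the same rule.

peian

Compare letters: s→o is +22, t→p is +22, a→w is +22 — a constant shift. This is a Caesar cipher with shift 22.
Applying it to timer: t+22=p, i+22=e, m+22=i, e+22=a, r+22=n.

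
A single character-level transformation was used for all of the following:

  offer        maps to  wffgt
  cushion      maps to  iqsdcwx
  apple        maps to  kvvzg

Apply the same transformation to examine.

gnkycxg

Each letter's alphabet position (a=0..z=25) is mapped through 25·x+10 mod 26 — an affine cipher.
On examine: e(4)→25·4+10≡6=g; x(23)→25·23+10≡13=n; a(0)→25·0+10≡10=k; m(12)→25·12+10≡24=y; i(8)→25·8+10≡2=c; n(13)→25·13+10≡23=x; e(4)→25·4+10≡6=g (all mod 26).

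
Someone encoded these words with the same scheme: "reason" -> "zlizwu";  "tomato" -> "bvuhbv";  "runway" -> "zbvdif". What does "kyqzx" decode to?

crisp

Shifts by position in reason: pos 0: r→z (+8), pos 1: e→l (+7), pos 2: a→i (+8), pos 3: s→z (+7) — repeating every 2. It's a Vigenère-style cipher with numeric key [8,7]: position i shifts by key[i mod 2].
Decoding kyqzx: k−8=c, y−7=r, q−8=i, z−7=s, x−8=p.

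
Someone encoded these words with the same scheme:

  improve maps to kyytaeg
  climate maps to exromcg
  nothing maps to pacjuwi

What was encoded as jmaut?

harsh

The shifts repeat in a cycle of length 3: positions 0,1,… shift by +2, +12, +9, then the pattern repeats.
Reversing it on jmaut: j−2=h, m−12=a, a−9=r, u−2=s, t−12=h.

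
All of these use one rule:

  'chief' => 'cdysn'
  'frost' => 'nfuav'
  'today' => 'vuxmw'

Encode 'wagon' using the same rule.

Treating letters as 0–25, the rule is x ↦ 21x + 12 (mod 26).
On wagon: w(22)→21·22+12≡6=g; a(0)→21·0+12≡12=m; g(6)→21·6+12≡8=i; o(14)→21·14+12≡20=u; n(13)→21·13+12≡25=z (all mod 26).

gmiuz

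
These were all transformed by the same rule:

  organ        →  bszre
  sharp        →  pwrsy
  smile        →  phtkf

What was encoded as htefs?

o(14)→b(1) and r(17)→s(18) fit y≡23x+17 (mod 26); the inverse of 23 mod 26 is 17. Treating letters as 0–25, the rule is x ↦ 23x + 17 (mod 26).
Reversing it on htefs: h(7)→17·(7−17)≡12=m; t(19)→17·(19−17)≡8=i; e(4)→17·(4−17)≡13=n; f(5)→17·(5−17)≡4=e; s(18)→17·(18−17)≡17=r (all mod 26).

miner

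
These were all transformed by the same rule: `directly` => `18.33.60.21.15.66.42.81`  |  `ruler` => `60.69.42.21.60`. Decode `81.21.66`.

yet

With a=1..z=26, the number is 3·pos + 6.
Decoding 81.21.66: 81→(81−6)÷3=25=y, 21→(21−6)÷3=5=e, 66→(66−6)÷3=20=t.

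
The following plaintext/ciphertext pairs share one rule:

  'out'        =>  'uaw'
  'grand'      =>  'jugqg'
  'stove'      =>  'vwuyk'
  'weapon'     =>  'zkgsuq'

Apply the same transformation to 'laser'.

The rule splits by letter class: vowels +6, consonants +3.
On laser: l(cons)+3=o, a(vowel)+6=g, s(cons)+3=v, e(vowel)+6=k, r(cons)+3=u.

ogvku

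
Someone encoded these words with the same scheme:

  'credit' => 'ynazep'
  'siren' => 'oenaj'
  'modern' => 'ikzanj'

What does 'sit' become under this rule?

oep

Compare letters: c→y is +22, r→n is +22, e→a is +22 — a constant shift. It's a constant shift of +22 (ROT22).
On sit: s+22=o, i+22=e, t+22=p.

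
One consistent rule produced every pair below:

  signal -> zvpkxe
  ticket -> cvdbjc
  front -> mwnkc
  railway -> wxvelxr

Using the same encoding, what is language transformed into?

exkpfxpj

Treating letters as 0–25, the rule is x ↦ 3x + 23 (mod 26).
Applying it to language: l(11)→3·11+23≡4=e; a(0)→3·0+23≡23=x; n(13)→3·13+23≡10=k; g(6)→3·6+23≡15=p; u(20)→3·20+23≡5=f; a(0)→3·0+23≡23=x; g(6)→3·6+23≡15=p; e(4)→3·4+23≡9=j (all mod 26).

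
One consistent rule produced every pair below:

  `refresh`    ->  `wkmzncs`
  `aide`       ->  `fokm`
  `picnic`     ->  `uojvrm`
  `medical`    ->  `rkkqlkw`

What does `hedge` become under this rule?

Each letter shifts forward by (position + 5), i.e. 5, 6, 7, … — the shift grows by one for each successive letter.
For hedge: h+5=m, e+6=k, d+7=k, g+8=o, e+9=n.

mkkon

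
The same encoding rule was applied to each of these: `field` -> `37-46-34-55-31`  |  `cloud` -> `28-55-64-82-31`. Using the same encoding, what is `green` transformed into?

40-73-34-34-61

f(#6)→37 and i(#9)→46: differences scale by 3, so n = 3·pos + 19. The formula is n = 3×(alphabet index, a=1) + 19.
For green: g=7→40, r=18→73, e=5→34, e=5→34, n=14→61.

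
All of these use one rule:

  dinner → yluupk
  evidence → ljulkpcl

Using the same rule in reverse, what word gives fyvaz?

story

The output letters match the input read backwards, each shifted +7: dinner reversed is rennid. Read the word backwards and shift each letter +7.
Undoing it on fyvaz: shift back: f−7=y, y−7=r, v−7=o, a−7=t, z−7=s → yrots; then reverse → story.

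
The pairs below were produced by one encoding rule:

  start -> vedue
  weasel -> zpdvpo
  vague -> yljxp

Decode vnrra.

scoop

Shifts by position in start: pos 0: s→v (+3), pos 1: t→e (+11), pos 2: a→d (+3), pos 3: r→u (+3), pos 4: t→e (+11) — repeating every 3. A repeating key of period 3 is used — shifts +3, +11, +3 over and over.
Decoding vnrra: v−3=s, n−11=c, r−3=o, r−3=o, a−11=p.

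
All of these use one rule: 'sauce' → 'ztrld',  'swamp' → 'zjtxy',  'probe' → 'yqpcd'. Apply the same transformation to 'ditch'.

s(18)→z(25) and a(0)→t(19) fit y≡9x+19 (mod 26); the inverse of 9 mod 26 is 3. Treating letters as 0–25, the rule is x ↦ 9x + 19 (mod 26).
On ditch: d(3)→9·3+19≡20=u; i(8)→9·8+19≡13=n; t(19)→9·19+19≡8=i; c(2)→9·2+19≡11=l; h(7)→9·7+19≡4=e (all mod 26).

unile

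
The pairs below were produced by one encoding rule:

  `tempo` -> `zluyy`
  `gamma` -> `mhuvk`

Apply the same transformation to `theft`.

zomod

In tempo: t→z is +6, e→l is +7, m→u is +8, p→y is +9 — the shift increases by 1 each position. Letter i (0-indexed) is shifted by i+6, so successive shifts are 6, 7, 8, ….
For theft: t+6=z, h+7=o, e+8=m, f+9=o, t+10=d.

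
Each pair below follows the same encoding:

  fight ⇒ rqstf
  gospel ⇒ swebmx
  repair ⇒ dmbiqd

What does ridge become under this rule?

The shift depends on letter class: consonant f→r is +12, but vowel i→q is +8. Two shifts are in play — +8 for a/e/i/o/u, +12 for every other letter.
Applying it to ridge: r(cons)+12=d, i(vowel)+8=q, d(cons)+12=p, g(cons)+12=s, e(vowel)+8=m.

dqpsm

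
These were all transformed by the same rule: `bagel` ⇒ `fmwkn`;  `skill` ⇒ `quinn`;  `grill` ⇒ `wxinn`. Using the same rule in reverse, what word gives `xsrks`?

rodeo

Each letter's alphabet position (a=0..z=25) is mapped through 19·x+12 mod 26 — an affine cipher.
Reversing it on xsrks: x(23)→11·(23−12)≡17=r; s(18)→11·(18−12)≡14=o; r(17)→11·(17−12)≡3=d; k(10)→11·(10−12)≡4=e; s(18)→11·(18−12)≡14=o (all mod 26).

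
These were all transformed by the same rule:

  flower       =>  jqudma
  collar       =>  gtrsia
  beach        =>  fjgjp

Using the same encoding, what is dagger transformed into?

hfmnma

In flower: f→j is +4, l→q is +5, o→u is +6, w→d is +7 — the shift increases by 1 each position. Letter i (0-indexed) is shifted by i+4, so successive shifts are 4, 5, 6, ….
For dagger: d+4=h, a+5=f, g+6=m, g+7=n, e+8=m, r+9=a.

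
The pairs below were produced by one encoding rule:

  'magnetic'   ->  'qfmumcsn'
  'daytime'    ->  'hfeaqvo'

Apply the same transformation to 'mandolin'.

In magnetic: m→q is +4, a→f is +5, g→m is +6, n→u is +7 — the shift increases by 1 each position. Each letter shifts forward by (position + 4), i.e. 4, 5, 6, … — the shift grows by one for each successive letter.
Applying it to mandolin: m+4=q, a+5=f, n+6=t, d+7=k, o+8=w, l+9=u, i+10=s, n+11=y.

qftkwusy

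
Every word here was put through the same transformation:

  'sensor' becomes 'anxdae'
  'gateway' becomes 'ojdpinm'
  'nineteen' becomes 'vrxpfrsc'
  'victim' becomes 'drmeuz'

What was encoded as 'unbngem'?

In sensor: s→a is +8, e→n is +9, n→x is +10, s→d is +11 — the shift increases by 1 each position. The shift increases by 1 at each position, starting from +8: 8, 9, 10, ….
Reversing it on unbngem: u−8=m, n−9=e, b−10=r, n−11=c, g−12=u, e−13=r, m−14=y.

mercury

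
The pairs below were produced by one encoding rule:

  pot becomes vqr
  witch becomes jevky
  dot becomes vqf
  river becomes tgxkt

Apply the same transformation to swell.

The output letters match the input read backwards, each shifted +2: pot reversed is top. Two steps: reverse the string, then apply a Caesar shift of +2.
For swell: reverse → llews; then shift: l+2=n, l+2=n, e+2=g, w+2=y, s+2=u.

nngyu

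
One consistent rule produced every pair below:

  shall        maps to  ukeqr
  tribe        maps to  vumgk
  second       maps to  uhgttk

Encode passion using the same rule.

rdwxovv

Letter i (0-indexed) is shifted by i+2, so successive shifts are 2, 3, 4, ….
On passion: p+2=r, a+3=d, s+4=w, s+5=x, i+6=o, o+7=v, n+8=v.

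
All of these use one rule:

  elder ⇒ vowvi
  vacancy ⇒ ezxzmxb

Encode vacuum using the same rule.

Each pair mirrors across the alphabet (e↔v, l↔o, d↔w): positions sum to 25. Letters are reflected about the middle of the alphabet (position → 25−position): Atbash.
On vacuum: v↔e, a↔z, c↔x, u↔f, u↔f, m↔n.

ezxffn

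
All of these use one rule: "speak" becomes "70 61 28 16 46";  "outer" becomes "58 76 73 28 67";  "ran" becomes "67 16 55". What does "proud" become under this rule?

s(#19)→70 and p(#16)→61: differences scale by 3, so n = 3·pos + 13. With a=1..z=26, the number is 3·pos + 13.
On proud: p=16→61, r=18→67, o=15→58, u=21→76, d=4→25.

61 67 58 76 25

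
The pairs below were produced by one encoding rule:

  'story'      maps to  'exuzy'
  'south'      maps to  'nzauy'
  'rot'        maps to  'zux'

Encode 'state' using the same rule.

The output letters match the input read backwards, each shifted +6: story reversed is yrots. The word is reversed, then every letter is shifted forward by 6.
Applying it to state: reverse → etats; then shift: e+6=k, t+6=z, a+6=g, t+6=z, s+6=y.

kzgzy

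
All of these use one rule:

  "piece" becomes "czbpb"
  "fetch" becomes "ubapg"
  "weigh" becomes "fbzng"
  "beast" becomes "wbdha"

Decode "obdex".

realm

p(15)→c(2) and i(8)→z(25) fit y≡19x+3 (mod 26); the inverse of 19 mod 26 is 11. Each letter's alphabet position (a=0..z=25) is mapped through 19·x+3 mod 26 — an affine cipher.
Undoing it on obdex: o(14)→11·(14−3)≡17=r; b(1)→11·(1−3)≡4=e; d(3)→11·(3−3)≡0=a; e(4)→11·(4−3)≡11=l; x(23)→11·(23−3)≡12=m (all mod 26).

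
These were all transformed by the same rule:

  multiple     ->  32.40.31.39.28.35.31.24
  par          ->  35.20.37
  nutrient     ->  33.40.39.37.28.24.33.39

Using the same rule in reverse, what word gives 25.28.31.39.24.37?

Letters become their 1-based position plus 19 (so a→20, b→21, …).
Decoding 25.28.31.39.24.37: 25→(25−19)÷1=6=f, 28→(28−19)÷1=9=i, 31→(31−19)÷1=12=l, 39→(39−19)÷1=20=t, 24→(24−19)÷1=5=e, 37→(37−19)÷1=18=r.

filter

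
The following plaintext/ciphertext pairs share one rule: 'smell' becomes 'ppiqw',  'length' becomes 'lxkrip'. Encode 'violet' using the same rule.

The output letters match the input read backwards, each shifted +4: smell reversed is llems. Read the word backwards and shift each letter +4.
Applying it to violet: reverse → teloiv; then shift: t+4=x, e+4=i, l+4=p, o+4=s, i+4=m, v+4=z.

xipsmz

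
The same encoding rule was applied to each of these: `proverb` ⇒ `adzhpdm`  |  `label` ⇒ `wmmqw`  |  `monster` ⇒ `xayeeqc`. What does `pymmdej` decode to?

embassy

Shifts by position in proverb: pos 0: p→a (+11), pos 1: r→d (+12), pos 2: o→z (+11), pos 3: v→h (+12) — repeating every 2. A repeating key of period 2 is used — shifts +11, +12 over and over.
Decoding pymmdej: p−11=e, y−12=m, m−11=b, m−12=a, d−11=s, e−12=s, j−11=y.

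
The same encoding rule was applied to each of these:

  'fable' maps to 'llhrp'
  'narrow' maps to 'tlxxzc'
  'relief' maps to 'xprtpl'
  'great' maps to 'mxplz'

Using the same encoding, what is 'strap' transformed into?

The shift depends on letter class: consonant f→l is +6, but vowel a→l is +11. Two shifts are in play — +11 for a/e/i/o/u, +6 for every other letter.
For strap: s(cons)+6=y, t(cons)+6=z, r(cons)+6=x, a(vowel)+11=l, p(cons)+6=v.

yzxlv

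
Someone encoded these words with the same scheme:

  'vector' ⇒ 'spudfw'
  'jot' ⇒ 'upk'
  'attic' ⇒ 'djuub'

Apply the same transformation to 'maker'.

The word is reversed, then every letter is shifted forward by 1.
Applying it to maker: reverse → rekam; then shift: r+1=s, e+1=f, k+1=l, a+1=b, m+1=n.

sflbn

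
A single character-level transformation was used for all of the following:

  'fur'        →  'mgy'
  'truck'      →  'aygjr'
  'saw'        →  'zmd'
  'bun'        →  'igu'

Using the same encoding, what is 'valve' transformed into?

The shift depends on letter class: consonant f→m is +7, but vowel u→g is +12. Vowels shift forward by 12 and consonants shift forward by 7.
On valve: v(cons)+7=c, a(vowel)+12=m, l(cons)+7=s, v(cons)+7=c, e(vowel)+12=q.

cmscq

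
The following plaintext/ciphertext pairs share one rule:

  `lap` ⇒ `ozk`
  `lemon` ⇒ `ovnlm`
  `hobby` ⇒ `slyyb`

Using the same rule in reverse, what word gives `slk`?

Each pair mirrors across the alphabet (l↔o, a↔z, p↔k): positions sum to 25. This is the alphabet-reversal cipher (Atbash): a becomes z, b becomes y, etc.
Decoding slk: s↔h, l↔o, k↔p.

hop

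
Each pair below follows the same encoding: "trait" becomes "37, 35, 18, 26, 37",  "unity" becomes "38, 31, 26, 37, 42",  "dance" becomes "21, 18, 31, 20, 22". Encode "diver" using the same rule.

21, 26, 39, 22, 35

t is letter #20 and maps to 37: an offset of 17. The number is (letter's place in the alphabet, a=1) + 17.
Applying it to diver: d=4→21, i=9→26, v=22→39, e=5→22, r=18→35.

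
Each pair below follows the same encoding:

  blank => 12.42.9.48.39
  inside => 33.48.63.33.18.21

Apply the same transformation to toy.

66.51.81

Each letter becomes 3×(its alphabet position, a=1..z=26) + 6.
Applying it to toy: t=20→66, o=15→51, y=25→81.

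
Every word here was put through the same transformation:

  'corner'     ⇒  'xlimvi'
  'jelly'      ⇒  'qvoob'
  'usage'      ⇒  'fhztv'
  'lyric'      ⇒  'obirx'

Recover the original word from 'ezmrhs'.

vanish

c(2)→x(23) and o(14)→l(11) fit y≡25x+25 (mod 26); the inverse of 25 mod 26 is 25. Each letter's alphabet position (a=0..z=25) is mapped through 25·x+25 mod 26 — an affine cipher.
Reversing it on ezmrhs: e(4)→25·(4−25)≡21=v; z(25)→25·(25−25)≡0=a; m(12)→25·(12−25)≡13=n; r(17)→25·(17−25)≡8=i; h(7)→25·(7−25)≡18=s; s(18)→25·(18−25)≡7=h (all mod 26).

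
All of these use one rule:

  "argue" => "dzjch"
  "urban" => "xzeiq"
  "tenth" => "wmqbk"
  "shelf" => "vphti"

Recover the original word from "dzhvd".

arena

Shifts by position in argue: pos 0: a→d (+3), pos 1: r→z (+8), pos 2: g→j (+3), pos 3: u→c (+8) — repeating every 2. It's a Vigenère-style cipher with numeric key [3,8]: position i shifts by key[i mod 2].
Undoing it on dzhvd: d−3=a, z−8=r, h−3=e, v−8=n, d−3=a.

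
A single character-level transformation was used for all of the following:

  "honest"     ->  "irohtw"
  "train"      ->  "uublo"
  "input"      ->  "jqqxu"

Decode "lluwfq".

kitten

Shifts by position in honest: pos 0: h→i (+1), pos 1: o→r (+3), pos 2: n→o (+1), pos 3: e→h (+3) — repeating every 2. It's a Vigenère-style cipher with numeric key [1,3]: position i shifts by key[i mod 2].
Undoing it on lluwfq: l−1=k, l−3=i, u−1=t, w−3=t, f−1=e, q−3=n.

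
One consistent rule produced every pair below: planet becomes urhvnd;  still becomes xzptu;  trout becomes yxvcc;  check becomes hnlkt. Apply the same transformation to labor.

In planet: p→u is +5, l→r is +6, a→h is +7, n→v is +8 — the shift increases by 1 each position. Each letter shifts forward by (position + 5), i.e. 5, 6, 7, … — the shift grows by one for each successive letter.
Applying it to labor: l+5=q, a+6=g, b+7=i, o+8=w, r+9=a.

qgiwa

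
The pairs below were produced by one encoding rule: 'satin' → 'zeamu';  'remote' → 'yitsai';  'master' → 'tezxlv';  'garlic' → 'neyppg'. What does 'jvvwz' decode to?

cross

Shifts by position in satin: pos 0: s→z (+7), pos 1: a→e (+4), pos 2: t→a (+7), pos 3: i→m (+4) — repeating every 2. The shifts repeat in a cycle of length 2: positions 0,1,… shift by +7, +4, then the pattern repeats.
Undoing it on jvvwz: j−7=c, v−4=r, v−7=o, w−4=s, z−7=s.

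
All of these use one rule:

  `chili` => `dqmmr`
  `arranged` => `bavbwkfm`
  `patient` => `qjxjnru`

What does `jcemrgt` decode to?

italics

Shifts by position in chili: pos 0: c→d (+1), pos 1: h→q (+9), pos 2: i→m (+4), pos 3: l→m (+1), pos 4: i→r (+9) — repeating every 3. The shifts repeat in a cycle of length 3: positions 0,1,… shift by +1, +9, +4, then the pattern repeats.
Decoding jcemrgt: j−1=i, c−9=t, e−4=a, m−1=l, r−9=i, g−4=c, t−1=s.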